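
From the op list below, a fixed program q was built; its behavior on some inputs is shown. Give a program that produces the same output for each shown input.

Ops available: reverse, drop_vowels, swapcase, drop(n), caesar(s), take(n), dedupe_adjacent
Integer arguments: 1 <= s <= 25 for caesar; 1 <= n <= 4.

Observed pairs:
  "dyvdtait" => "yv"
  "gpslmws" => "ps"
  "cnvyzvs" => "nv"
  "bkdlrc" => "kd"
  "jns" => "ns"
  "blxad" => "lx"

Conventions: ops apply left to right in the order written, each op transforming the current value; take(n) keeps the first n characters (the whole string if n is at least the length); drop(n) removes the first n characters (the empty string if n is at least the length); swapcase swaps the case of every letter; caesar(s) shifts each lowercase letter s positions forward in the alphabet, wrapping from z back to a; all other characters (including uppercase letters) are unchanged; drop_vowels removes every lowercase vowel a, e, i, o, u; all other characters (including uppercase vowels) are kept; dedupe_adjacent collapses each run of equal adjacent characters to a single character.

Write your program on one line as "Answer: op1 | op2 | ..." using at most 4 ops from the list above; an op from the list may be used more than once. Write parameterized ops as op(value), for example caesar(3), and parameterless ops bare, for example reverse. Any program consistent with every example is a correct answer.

drop(1) | drop_vowels | take(2)

Check, running the answer program on each example:
  "dyvdtait" -> "yvdtait" -> "yvdtt" -> "yv"
  "gpslmws" -> "pslmws" -> "pslmws" -> "ps"
  "cnvyzvs" -> "nvyzvs" -> "nvyzvs" -> "nv"
  "bkdlrc" -> "kdlrc" -> "kdlrc" -> "kd"
  "jns" -> "ns" -> "ns" -> "ns"
  "blxad" -> "lxad" -> "lxd" -> "lx"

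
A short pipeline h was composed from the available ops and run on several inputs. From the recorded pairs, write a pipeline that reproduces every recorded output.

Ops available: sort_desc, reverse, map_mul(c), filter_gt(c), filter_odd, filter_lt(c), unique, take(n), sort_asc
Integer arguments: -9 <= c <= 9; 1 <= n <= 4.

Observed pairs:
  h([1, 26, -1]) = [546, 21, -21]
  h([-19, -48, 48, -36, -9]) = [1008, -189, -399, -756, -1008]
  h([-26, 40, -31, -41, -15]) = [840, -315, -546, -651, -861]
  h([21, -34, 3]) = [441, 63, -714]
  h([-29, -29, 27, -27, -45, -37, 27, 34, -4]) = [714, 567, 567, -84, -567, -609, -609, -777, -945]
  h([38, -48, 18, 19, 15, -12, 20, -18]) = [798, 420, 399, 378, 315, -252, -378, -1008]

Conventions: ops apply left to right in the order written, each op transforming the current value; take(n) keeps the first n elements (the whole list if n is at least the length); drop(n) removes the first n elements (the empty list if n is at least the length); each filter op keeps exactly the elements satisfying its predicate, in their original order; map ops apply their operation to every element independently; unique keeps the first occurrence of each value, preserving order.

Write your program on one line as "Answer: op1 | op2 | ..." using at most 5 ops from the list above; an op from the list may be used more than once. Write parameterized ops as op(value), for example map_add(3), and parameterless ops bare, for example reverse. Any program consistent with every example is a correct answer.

map_mul(3) | map_mul(7) | sort_asc | reverse

Check, running the answer program on each example:
  [1, 26, -1] -> [3, 78, -3] -> [21, 546, -21] -> [-21, 21, 546] -> [546, 21, -21]
  [-19, -48, 48, -36, -9] -> [-57, -144, 144, -108, -27] -> [-399, -1008, 1008, -756, -189] -> [-1008, -756, -399, -189, 1008] -> [1008, -189, -399, -756, -1008]
  [-26, 40, -31, -41, -15] -> [-78, 120, -93, -123, -45] -> [-546, 840, -651, -861, -315] -> [-861, -651, -546, -315, 840] -> [840, -315, -546, -651, -861]
  [21, -34, 3] -> [63, -102, 9] -> [441, -714, 63] -> [-714, 63, 441] -> [441, 63, -714]
  [-29, -29, 27, -27, -45, -37, 27, 34, -4] -> [-87, -87, 81, -81, -135, -111, 81, 102, -12] -> [-609, -609, 567, -567, -945, -777, 567, 714, -84] -> [-945, -777, -609, -609, -567, -84, 567, 567, 714] -> [714, 567, 567, -84, -567, -609, -609, -777, -945]
  [38, -48, 18, 19, 15, -12, 20, -18] -> [114, -144, 54, 57, 45, -36, 60, -54] -> [798, -1008, 378, 399, 315, -252, 420, -378] -> [-1008, -378, -252, 315, 378, 399, 420, 798] -> [798, 420, 399, 378, 315, -252, -378, -1008]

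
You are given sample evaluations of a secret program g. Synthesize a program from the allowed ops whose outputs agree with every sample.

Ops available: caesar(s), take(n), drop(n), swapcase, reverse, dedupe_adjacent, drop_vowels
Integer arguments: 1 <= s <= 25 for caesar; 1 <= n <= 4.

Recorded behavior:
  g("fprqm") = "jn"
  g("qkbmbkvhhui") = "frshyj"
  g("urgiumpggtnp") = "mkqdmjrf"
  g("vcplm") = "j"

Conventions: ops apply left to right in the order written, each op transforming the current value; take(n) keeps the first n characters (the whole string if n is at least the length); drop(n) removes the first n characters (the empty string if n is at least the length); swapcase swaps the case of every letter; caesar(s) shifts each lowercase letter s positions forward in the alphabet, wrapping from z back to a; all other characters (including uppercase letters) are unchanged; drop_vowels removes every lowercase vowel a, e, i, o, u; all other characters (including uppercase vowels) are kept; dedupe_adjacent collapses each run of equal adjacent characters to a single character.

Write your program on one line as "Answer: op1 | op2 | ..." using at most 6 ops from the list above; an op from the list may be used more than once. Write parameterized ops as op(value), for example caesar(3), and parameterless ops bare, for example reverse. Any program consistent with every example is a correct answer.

drop(1) | drop(2) | dedupe_adjacent | reverse | caesar(23) | drop_vowels

Check, running the answer program on each example:
  "fprqm" -> "prqm" -> "qm" -> "qm" -> "mq" -> "jn" -> "jn"
  "qkbmbkvhhui" -> "kbmbkvhhui" -> "mbkvhhui" -> "mbkvhui" -> "iuhvkbm" -> "freshyj" -> "frshyj"
  "urgiumpggtnp" -> "rgiumpggtnp" -> "iumpggtnp" -> "iumpgtnp" -> "pntgpmui" -> "mkqdmjrf" -> "mkqdmjrf"
  "vcplm" -> "cplm" -> "lm" -> "lm" -> "ml" -> "ji" -> "j"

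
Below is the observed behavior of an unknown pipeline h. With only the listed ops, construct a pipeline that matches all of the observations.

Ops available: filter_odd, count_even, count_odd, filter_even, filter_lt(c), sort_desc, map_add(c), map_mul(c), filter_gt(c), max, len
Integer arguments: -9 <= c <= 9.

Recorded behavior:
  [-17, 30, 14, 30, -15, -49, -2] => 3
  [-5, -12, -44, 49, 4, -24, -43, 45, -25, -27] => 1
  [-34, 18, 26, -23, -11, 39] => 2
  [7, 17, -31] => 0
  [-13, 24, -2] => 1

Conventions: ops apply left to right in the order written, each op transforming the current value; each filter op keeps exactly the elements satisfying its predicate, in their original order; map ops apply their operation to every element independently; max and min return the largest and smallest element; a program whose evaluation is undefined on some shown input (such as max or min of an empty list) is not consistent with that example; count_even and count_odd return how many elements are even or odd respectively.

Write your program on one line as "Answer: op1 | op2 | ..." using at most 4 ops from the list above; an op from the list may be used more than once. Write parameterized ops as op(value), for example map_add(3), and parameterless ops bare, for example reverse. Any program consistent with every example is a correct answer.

filter_gt(2) | filter_even | count_even

Check, running the answer program on each example:
  [-17, 30, 14, 30, -15, -49, -2] -> [30, 14, 30] -> [30, 14, 30] -> 3
  [-5, -12, -44, 49, 4, -24, -43, 45, -25, -27] -> [49, 4, 45] -> [4] -> 1
  [-34, 18, 26, -23, -11, 39] -> [18, 26, 39] -> [18, 26] -> 2
  [7, 17, -31] -> [7, 17] -> [] -> 0
  [-13, 24, -2] -> [24] -> [24] -> 1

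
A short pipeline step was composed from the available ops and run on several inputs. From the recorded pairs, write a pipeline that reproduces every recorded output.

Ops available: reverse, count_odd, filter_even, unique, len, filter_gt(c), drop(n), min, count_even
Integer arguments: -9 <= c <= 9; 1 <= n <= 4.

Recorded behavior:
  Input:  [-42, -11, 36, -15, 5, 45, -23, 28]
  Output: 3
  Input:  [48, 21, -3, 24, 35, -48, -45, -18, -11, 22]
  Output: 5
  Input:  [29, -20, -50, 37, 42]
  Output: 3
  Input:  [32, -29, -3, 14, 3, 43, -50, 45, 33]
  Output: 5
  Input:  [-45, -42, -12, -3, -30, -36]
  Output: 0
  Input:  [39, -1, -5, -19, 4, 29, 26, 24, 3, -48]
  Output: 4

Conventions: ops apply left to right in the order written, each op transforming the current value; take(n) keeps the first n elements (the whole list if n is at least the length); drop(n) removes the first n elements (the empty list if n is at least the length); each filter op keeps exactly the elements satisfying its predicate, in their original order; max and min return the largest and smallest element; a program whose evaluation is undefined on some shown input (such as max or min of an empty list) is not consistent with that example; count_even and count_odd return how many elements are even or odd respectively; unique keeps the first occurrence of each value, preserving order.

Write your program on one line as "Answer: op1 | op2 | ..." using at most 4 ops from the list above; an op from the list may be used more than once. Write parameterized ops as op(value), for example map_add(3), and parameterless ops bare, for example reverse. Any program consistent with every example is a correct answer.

filter_gt(8) | reverse | len

Check, running the answer program on each example:
  [-42, -11, 36, -15, 5, 45, -23, 28] -> [36, 45, 28] -> [28, 45, 36] -> 3
  [48, 21, -3, 24, 35, -48, -45, -18, -11, 22] -> [48, 21, 24, 35, 22] -> [22, 35, 24, 21, 48] -> 5
  [29, -20, -50, 37, 42] -> [29, 37, 42] -> [42, 37, 29] -> 3
  [32, -29, -3, 14, 3, 43, -50, 45, 33] -> [32, 14, 43, 45, 33] -> [33, 45, 43, 14, 32] -> 5
  [-45, -42, -12, -3, -30, -36] -> [] -> [] -> 0
  [39, -1, -5, -19, 4, 29, 26, 24, 3, -48] -> [39, 29, 26, 24] -> [24, 26, 29, 39] -> 4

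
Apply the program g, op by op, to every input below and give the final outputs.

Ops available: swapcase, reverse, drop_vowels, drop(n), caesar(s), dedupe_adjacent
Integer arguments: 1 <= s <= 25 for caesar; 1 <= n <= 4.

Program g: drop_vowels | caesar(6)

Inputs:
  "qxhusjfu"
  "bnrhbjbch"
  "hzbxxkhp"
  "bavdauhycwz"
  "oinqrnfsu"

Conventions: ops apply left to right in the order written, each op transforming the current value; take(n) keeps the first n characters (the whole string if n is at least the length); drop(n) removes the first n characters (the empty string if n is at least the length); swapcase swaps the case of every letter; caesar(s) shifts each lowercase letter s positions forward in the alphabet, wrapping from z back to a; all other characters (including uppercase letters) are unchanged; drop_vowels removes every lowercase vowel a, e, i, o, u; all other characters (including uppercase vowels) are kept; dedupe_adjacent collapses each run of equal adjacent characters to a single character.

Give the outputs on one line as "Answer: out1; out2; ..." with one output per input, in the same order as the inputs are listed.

"wdnypl"; "htxnhphin"; "nfhddqnv"; "hbjneicf"; "twxtly"

Execution, op by op:
  "qxhusjfu" -> "qxhsjf" -> "wdnypl"
  "bnrhbjbch" -> "bnrhbjbch" -> "htxnhphin"
  "hzbxxkhp" -> "hzbxxkhp" -> "nfhddqnv"
  "bavdauhycwz" -> "bvdhycwz" -> "hbjneicf"
  "oinqrnfsu" -> "nqrnfs" -> "twxtly"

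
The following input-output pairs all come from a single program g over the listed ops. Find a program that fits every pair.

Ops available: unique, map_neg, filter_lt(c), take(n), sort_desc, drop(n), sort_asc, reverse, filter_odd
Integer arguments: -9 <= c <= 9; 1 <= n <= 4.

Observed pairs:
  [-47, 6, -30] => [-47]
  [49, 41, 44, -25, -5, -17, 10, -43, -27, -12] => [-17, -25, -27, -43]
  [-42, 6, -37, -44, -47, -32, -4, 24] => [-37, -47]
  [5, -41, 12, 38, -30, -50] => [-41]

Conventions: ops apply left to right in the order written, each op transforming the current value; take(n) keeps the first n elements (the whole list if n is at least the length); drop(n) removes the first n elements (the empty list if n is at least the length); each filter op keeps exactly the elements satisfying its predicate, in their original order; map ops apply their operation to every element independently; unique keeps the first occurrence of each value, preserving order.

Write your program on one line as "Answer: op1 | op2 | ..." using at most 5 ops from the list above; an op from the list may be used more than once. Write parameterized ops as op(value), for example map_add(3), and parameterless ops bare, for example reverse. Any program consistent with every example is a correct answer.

map_neg | sort_asc | map_neg | filter_lt(-6) | filter_odd

Check, running the answer program on each example:
  [-47, 6, -30] -> [47, -6, 30] -> [-6, 30, 47] -> [6, -30, -47] -> [-30, -47] -> [-47]
  [49, 41, 44, -25, -5, -17, 10, -43, -27, -12] -> [-49, -41, -44, 25, 5, 17, -10, 43, 27, 12] -> [-49, -44, -41, -10, 5, 12, 17, 25, 27, 43] -> [49, 44, 41, 10, -5, -12, -17, -25, -27, -43] -> [-12, -17, -25, -27, -43] -> [-17, -25, -27, -43]
  [-42, 6, -37, -44, -47, -32, -4, 24] -> [42, -6, 37, 44, 47, 32, 4, -24] -> [-24, -6, 4, 32, 37, 42, 44, 47] -> [24, 6, -4, -32, -37, -42, -44, -47] -> [-32, -37, -42, -44, -47] -> [-37, -47]
  [5, -41, 12, 38, -30, -50] -> [-5, 41, -12, -38, 30, 50] -> [-38, -12, -5, 30, 41, 50] -> [38, 12, 5, -30, -41, -50] -> [-30, -41, -50] -> [-41]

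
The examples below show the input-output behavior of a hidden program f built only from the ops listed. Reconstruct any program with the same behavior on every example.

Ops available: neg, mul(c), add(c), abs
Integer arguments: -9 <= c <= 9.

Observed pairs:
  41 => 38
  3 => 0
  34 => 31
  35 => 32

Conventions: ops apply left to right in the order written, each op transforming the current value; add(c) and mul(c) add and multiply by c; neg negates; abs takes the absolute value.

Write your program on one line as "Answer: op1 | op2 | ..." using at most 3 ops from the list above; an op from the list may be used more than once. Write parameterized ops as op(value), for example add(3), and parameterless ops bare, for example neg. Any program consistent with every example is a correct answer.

neg | add(3) | neg

Check, running the answer program on each example:
  41 -> -41 -> -38 -> 38
  3 -> -3 -> 0 -> 0
  34 -> -34 -> -31 -> 31
  35 -> -35 -> -32 -> 32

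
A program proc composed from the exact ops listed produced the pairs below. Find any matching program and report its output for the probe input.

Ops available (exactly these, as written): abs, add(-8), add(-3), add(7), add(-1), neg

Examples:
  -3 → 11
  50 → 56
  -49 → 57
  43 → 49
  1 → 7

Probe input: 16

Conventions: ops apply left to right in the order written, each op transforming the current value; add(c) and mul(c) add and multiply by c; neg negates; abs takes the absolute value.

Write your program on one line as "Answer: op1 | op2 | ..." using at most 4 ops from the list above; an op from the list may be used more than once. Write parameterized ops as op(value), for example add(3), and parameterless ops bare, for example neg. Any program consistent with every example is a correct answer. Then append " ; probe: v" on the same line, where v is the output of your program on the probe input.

add(-1) | abs | add(7) ; probe: 22

Check, running the answer program on each example:
  -3 -> -4 -> 4 -> 11
  50 -> 49 -> 49 -> 56
  -49 -> -50 -> 50 -> 57
  43 -> 42 -> 42 -> 49
  1 -> 0 -> 0 -> 7
  probe: 16 -> 15 -> 15 -> 22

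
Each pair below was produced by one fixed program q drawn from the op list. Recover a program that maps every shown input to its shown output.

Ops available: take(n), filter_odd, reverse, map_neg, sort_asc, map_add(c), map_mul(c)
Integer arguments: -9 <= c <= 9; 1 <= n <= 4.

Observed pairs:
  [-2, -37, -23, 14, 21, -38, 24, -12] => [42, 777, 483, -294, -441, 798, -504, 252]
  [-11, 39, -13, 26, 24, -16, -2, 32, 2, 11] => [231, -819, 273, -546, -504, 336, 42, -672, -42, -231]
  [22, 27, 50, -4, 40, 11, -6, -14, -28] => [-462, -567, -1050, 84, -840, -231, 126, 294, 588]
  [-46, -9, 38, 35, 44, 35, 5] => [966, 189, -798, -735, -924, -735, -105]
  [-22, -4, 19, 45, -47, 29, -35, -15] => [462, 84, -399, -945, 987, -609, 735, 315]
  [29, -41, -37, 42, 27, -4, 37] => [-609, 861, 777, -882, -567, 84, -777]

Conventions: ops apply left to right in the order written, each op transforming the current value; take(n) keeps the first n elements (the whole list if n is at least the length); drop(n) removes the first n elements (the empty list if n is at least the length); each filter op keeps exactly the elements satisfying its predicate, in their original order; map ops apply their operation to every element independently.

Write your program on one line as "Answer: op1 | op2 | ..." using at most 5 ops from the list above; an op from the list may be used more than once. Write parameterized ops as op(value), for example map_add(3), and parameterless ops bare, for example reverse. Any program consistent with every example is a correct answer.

map_mul(-7) | map_neg | map_mul(3) | map_neg

Check, running the answer program on each example:
  [-2, -37, -23, 14, 21, -38, 24, -12] -> [14, 259, 161, -98, -147, 266, -168, 84] -> [-14, -259, -161, 98, 147, -266, 168, -84] -> [-42, -777, -483, 294, 441, -798, 504, -252] -> [42, 777, 483, -294, -441, 798, -504, 252]
  [-11, 39, -13, 26, 24, -16, -2, 32, 2, 11] -> [77, -273, 91, -182, -168, 112, 14, -224, -14, -77] -> [-77, 273, -91, 182, 168, -112, -14, 224, 14, 77] -> [-231, 819, -273, 546, 504, -336, -42, 672, 42, 231] -> [231, -819, 273, -546, -504, 336, 42, -672, -42, -231]
  [22, 27, 50, -4, 40, 11, -6, -14, -28] -> [-154, -189, -350, 28, -280, -77, 42, 98, 196] -> [154, 189, 350, -28, 280, 77, -42, -98, -196] -> [462, 567, 1050, -84, 840, 231, -126, -294, -588] -> [-462, -567, -1050, 84, -840, -231, 126, 294, 588]
  [-46, -9, 38, 35, 44, 35, 5] -> [322, 63, -266, -245, -308, -245, -35] -> [-322, -63, 266, 245, 308, 245, 35] -> [-966, -189, 798, 735, 924, 735, 105] -> [966, 189, -798, -735, -924, -735, -105]
  [-22, -4, 19, 45, -47, 29, -35, -15] -> [154, 28, -133, -315, 329, -203, 245, 105] -> [-154, -28, 133, 315, -329, 203, -245, -105] -> [-462, -84, 399, 945, -987, 609, -735, -315] -> [462, 84, -399, -945, 987, -609, 735, 315]
  [29, -41, -37, 42, 27, -4, 37] -> [-203, 287, 259, -294, -189, 28, -259] -> [203, -287, -259, 294, 189, -28, 259] -> [609, -861, -777, 882, 567, -84, 777] -> [-609, 861, 777, -882, -567, 84, -777]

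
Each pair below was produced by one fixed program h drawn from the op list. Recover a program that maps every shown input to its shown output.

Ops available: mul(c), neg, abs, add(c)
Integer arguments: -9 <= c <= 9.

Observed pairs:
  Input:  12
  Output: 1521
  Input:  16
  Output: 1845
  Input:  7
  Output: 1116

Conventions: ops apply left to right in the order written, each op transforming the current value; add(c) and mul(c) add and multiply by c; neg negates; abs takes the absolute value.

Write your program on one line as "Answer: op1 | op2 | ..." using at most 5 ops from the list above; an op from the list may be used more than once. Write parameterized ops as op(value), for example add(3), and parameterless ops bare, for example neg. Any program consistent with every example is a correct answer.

neg | add(-7) | mul(9) | add(2) | mul(-9)

Check, running the answer program on each example:
  12 -> -12 -> -19 -> -171 -> -169 -> 1521
  16 -> -16 -> -23 -> -207 -> -205 -> 1845
  7 -> -7 -> -14 -> -126 -> -124 -> 1116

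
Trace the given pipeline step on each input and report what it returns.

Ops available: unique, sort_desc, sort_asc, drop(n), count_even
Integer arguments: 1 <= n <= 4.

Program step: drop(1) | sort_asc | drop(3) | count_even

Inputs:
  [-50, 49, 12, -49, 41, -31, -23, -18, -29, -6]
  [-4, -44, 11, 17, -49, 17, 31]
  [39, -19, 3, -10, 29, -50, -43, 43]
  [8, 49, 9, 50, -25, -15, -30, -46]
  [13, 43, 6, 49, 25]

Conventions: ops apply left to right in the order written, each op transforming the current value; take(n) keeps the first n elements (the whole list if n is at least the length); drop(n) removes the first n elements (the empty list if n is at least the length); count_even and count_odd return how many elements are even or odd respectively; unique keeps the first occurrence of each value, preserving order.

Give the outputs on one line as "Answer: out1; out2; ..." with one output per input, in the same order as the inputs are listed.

3; 0; 1; 1; 0

Execution, op by op:
  [-50, 49, 12, -49, 41, -31, -23, -18, -29, -6] -> [49, 12, -49, 41, -31, -23, -18, -29, -6] -> [-49, -31, -29, -23, -18, -6, 12, 41, 49] -> [-23, -18, -6, 12, 41, 49] -> 3
  [-4, -44, 11, 17, -49, 17, 31] -> [-44, 11, 17, -49, 17, 31] -> [-49, -44, 11, 17, 17, 31] -> [17, 17, 31] -> 0
  [39, -19, 3, -10, 29, -50, -43, 43] -> [-19, 3, -10, 29, -50, -43, 43] -> [-50, -43, -19, -10, 3, 29, 43] -> [-10, 3, 29, 43] -> 1
  [8, 49, 9, 50, -25, -15, -30, -46] -> [49, 9, 50, -25, -15, -30, -46] -> [-46, -30, -25, -15, 9, 49, 50] -> [-15, 9, 49, 50] -> 1
  [13, 43, 6, 49, 25] -> [43, 6, 49, 25] -> [6, 25, 43, 49] -> [49] -> 0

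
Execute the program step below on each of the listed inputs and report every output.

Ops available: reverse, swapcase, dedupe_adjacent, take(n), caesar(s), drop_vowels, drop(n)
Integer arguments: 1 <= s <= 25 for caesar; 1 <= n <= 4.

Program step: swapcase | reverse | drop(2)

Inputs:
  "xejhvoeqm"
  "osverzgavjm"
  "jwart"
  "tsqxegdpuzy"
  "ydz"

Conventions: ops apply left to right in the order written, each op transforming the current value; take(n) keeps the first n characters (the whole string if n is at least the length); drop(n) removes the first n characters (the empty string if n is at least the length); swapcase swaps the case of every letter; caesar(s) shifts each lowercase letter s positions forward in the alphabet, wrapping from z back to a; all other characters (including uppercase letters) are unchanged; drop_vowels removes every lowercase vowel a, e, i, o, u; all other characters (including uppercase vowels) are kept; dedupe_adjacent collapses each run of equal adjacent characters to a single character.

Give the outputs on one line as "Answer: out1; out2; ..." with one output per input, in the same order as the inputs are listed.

"EOVHJEX"; "VAGZREVSO"; "AWJ"; "UPDGEXQST"; "Y"

Execution, op by op:
  "xejhvoeqm" -> "XEJHVOEQM" -> "MQEOVHJEX" -> "EOVHJEX"
  "osverzgavjm" -> "OSVERZGAVJM" -> "MJVAGZREVSO" -> "VAGZREVSO"
  "jwart" -> "JWART" -> "TRAWJ" -> "AWJ"
  "tsqxegdpuzy" -> "TSQXEGDPUZY" -> "YZUPDGEXQST" -> "UPDGEXQST"
  "ydz" -> "YDZ" -> "ZDY" -> "Y"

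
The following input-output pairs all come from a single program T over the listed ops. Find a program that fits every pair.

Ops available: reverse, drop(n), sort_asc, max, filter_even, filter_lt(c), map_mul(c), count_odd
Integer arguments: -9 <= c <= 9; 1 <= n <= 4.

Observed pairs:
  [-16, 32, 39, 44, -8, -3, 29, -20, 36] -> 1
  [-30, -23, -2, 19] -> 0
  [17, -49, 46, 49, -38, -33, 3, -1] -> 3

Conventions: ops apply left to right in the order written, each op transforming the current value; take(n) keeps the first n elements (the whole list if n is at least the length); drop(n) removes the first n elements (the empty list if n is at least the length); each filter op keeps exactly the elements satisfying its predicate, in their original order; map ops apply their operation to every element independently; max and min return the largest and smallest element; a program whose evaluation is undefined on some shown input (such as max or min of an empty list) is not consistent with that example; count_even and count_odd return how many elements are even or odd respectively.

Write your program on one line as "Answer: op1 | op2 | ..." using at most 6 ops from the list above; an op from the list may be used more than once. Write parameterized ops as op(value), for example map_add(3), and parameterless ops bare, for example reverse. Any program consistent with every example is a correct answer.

drop(4) | filter_lt(8) | sort_asc | reverse | count_odd

Check, running the answer program on each example:
  [-16, 32, 39, 44, -8, -3, 29, -20, 36] -> [-8, -3, 29, -20, 36] -> [-8, -3, -20] -> [-20, -8, -3] -> [-3, -8, -20] -> 1
  [-30, -23, -2, 19] -> [] -> [] -> [] -> [] -> 0
  [17, -49, 46, 49, -38, -33, 3, -1] -> [-38, -33, 3, -1] -> [-38, -33, 3, -1] -> [-38, -33, -1, 3] -> [3, -1, -33, -38] -> 3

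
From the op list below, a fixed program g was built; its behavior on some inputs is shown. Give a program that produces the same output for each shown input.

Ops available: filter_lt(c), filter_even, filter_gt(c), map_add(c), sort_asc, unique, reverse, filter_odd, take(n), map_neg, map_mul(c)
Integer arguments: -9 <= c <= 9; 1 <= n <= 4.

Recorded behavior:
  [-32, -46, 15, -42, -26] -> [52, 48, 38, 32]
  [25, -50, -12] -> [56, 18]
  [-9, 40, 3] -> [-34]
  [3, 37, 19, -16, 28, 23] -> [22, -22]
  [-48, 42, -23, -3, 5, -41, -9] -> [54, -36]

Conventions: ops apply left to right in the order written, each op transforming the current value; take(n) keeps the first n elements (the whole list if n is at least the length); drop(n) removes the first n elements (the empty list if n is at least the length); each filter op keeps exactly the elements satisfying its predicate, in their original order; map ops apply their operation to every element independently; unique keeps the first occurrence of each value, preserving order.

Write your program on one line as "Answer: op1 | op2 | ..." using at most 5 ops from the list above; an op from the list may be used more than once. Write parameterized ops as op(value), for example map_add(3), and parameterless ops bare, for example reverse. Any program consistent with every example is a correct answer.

filter_even | sort_asc | map_neg | map_add(6)

Check, running the answer program on each example:
  [-32, -46, 15, -42, -26] -> [-32, -46, -42, -26] -> [-46, -42, -32, -26] -> [46, 42, 32, 26] -> [52, 48, 38, 32]
  [25, -50, -12] -> [-50, -12] -> [-50, -12] -> [50, 12] -> [56, 18]
  [-9, 40, 3] -> [40] -> [40] -> [-40] -> [-34]
  [3, 37, 19, -16, 28, 23] -> [-16, 28] -> [-16, 28] -> [16, -28] -> [22, -22]
  [-48, 42, -23, -3, 5, -41, -9] -> [-48, 42] -> [-48, 42] -> [48, -42] -> [54, -36]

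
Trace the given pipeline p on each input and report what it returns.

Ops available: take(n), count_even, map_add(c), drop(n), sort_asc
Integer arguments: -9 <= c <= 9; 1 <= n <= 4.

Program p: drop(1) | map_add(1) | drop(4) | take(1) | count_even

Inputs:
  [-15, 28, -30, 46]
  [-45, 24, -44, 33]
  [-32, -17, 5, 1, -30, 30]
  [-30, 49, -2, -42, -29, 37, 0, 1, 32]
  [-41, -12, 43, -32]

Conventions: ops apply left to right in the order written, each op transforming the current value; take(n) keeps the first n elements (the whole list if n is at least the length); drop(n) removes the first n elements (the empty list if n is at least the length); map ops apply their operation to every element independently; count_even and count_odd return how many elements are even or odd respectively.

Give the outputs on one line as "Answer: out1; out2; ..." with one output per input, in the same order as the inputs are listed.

Execution, op by op:
  [-15, 28, -30, 46] -> [28, -30, 46] -> [29, -29, 47] -> [] -> [] -> 0
  [-45, 24, -44, 33] -> [24, -44, 33] -> [25, -43, 34] -> [] -> [] -> 0
  [-32, -17, 5, 1, -30, 30] -> [-17, 5, 1, -30, 30] -> [-16, 6, 2, -29, 31] -> [31] -> [31] -> 0
  [-30, 49, -2, -42, -29, 37, 0, 1, 32] -> [49, -2, -42, -29, 37, 0, 1, 32] -> [50, -1, -41, -28, 38, 1, 2, 33] -> [38, 1, 2, 33] -> [38] -> 1
  [-41, -12, 43, -32] -> [-12, 43, -32] -> [-11, 44, -31] -> [] -> [] -> 0

0; 0; 0; 1; 0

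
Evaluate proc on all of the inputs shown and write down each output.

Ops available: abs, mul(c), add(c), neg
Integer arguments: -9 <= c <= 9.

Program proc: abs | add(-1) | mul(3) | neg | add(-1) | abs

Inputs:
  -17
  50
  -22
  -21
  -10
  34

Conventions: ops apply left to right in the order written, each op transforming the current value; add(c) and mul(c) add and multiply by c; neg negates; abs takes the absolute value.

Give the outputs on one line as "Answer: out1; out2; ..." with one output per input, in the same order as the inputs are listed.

49; 148; 64; 61; 28; 100

Execution, op by op:
  -17 -> 17 -> 16 -> 48 -> -48 -> -49 -> 49
  50 -> 50 -> 49 -> 147 -> -147 -> -148 -> 148
  -22 -> 22 -> 21 -> 63 -> -63 -> -64 -> 64
  -21 -> 21 -> 20 -> 60 -> -60 -> -61 -> 61
  -10 -> 10 -> 9 -> 27 -> -27 -> -28 -> 28
  34 -> 34 -> 33 -> 99 -> -99 -> -100 -> 100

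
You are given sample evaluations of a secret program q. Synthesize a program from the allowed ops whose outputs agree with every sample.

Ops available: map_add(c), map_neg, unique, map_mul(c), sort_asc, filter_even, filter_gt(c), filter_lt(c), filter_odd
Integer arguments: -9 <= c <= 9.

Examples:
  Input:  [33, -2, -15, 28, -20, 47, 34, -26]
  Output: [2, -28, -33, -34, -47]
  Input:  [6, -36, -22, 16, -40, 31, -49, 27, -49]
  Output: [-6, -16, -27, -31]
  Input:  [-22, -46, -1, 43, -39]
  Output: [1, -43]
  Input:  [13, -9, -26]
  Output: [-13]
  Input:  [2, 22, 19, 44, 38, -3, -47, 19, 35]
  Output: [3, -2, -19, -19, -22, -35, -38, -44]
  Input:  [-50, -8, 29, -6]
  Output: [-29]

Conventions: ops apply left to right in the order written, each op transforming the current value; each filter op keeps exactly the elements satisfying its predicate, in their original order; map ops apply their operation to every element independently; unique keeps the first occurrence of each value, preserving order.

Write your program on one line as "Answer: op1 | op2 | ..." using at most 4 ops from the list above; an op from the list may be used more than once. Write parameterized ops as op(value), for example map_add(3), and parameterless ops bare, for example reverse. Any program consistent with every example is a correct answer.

filter_gt(-8) | sort_asc | filter_gt(-4) | map_neg

Check, running the answer program on each example:
  [33, -2, -15, 28, -20, 47, 34, -26] -> [33, -2, 28, 47, 34] -> [-2, 28, 33, 34, 47] -> [-2, 28, 33, 34, 47] -> [2, -28, -33, -34, -47]
  [6, -36, -22, 16, -40, 31, -49, 27, -49] -> [6, 16, 31, 27] -> [6, 16, 27, 31] -> [6, 16, 27, 31] -> [-6, -16, -27, -31]
  [-22, -46, -1, 43, -39] -> [-1, 43] -> [-1, 43] -> [-1, 43] -> [1, -43]
  [13, -9, -26] -> [13] -> [13] -> [13] -> [-13]
  [2, 22, 19, 44, 38, -3, -47, 19, 35] -> [2, 22, 19, 44, 38, -3, 19, 35] -> [-3, 2, 19, 19, 22, 35, 38, 44] -> [-3, 2, 19, 19, 22, 35, 38, 44] -> [3, -2, -19, -19, -22, -35, -38, -44]
  [-50, -8, 29, -6] -> [29, -6] -> [-6, 29] -> [29] -> [-29]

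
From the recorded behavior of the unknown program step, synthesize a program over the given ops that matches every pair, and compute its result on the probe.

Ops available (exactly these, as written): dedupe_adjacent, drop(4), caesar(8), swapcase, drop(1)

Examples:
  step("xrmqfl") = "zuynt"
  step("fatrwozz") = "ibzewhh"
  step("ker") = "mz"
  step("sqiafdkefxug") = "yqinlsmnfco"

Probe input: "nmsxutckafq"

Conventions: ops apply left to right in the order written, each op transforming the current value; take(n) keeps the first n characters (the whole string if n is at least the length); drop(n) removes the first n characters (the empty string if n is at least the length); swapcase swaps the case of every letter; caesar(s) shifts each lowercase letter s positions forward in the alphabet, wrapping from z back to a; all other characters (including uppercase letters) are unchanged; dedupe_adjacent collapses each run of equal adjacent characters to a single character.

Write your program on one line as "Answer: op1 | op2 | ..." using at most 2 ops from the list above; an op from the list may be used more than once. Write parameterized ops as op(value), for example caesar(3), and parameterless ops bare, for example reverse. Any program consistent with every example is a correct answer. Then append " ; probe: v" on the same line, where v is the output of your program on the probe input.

drop(1) | caesar(8) ; probe: "uafcbksiny"

Check, running the answer program on each example:
  "xrmqfl" -> "rmqfl" -> "zuynt"
  "fatrwozz" -> "atrwozz" -> "ibzewhh"
  "ker" -> "er" -> "mz"
  "sqiafdkefxug" -> "qiafdkefxug" -> "yqinlsmnfco"
  probe: "nmsxutckafq" -> "msxutckafq" -> "uafcbksiny"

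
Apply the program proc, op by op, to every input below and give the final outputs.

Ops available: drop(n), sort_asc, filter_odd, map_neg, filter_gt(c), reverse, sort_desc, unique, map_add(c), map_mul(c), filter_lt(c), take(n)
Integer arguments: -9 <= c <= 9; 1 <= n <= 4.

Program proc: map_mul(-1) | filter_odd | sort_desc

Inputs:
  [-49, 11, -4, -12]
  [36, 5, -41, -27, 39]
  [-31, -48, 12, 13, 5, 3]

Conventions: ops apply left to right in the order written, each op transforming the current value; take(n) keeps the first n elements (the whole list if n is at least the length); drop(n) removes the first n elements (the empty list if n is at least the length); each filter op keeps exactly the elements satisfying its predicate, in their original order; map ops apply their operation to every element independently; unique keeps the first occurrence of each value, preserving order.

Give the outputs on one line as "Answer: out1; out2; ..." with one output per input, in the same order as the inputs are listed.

[49, -11]; [41, 27, -5, -39]; [31, -3, -5, -13]

Execution, op by op:
  [-49, 11, -4, -12] -> [49, -11, 4, 12] -> [49, -11] -> [49, -11]
  [36, 5, -41, -27, 39] -> [-36, -5, 41, 27, -39] -> [-5, 41, 27, -39] -> [41, 27, -5, -39]
  [-31, -48, 12, 13, 5, 3] -> [31, 48, -12, -13, -5, -3] -> [31, -13, -5, -3] -> [31, -3, -5, -13]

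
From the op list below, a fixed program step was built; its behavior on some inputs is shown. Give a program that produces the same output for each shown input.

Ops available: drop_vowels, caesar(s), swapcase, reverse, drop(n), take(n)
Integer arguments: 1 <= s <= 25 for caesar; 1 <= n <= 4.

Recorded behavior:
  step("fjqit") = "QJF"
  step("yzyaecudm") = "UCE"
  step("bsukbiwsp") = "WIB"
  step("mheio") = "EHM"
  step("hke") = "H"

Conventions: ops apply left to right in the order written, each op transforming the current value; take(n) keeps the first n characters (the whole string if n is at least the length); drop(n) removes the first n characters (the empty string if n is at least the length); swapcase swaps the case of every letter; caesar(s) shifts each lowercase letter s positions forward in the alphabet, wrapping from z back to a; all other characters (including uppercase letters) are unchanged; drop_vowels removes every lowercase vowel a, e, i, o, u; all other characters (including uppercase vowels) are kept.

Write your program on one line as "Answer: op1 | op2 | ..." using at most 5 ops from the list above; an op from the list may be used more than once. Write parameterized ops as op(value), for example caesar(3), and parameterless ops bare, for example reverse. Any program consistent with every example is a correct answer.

reverse | drop(1) | drop(1) | swapcase | take(3)

Check, running the answer program on each example:
  "fjqit" -> "tiqjf" -> "iqjf" -> "qjf" -> "QJF" -> "QJF"
  "yzyaecudm" -> "mduceayzy" -> "duceayzy" -> "uceayzy" -> "UCEAYZY" -> "UCE"
  "bsukbiwsp" -> "pswibkusb" -> "swibkusb" -> "wibkusb" -> "WIBKUSB" -> "WIB"
  "mheio" -> "oiehm" -> "iehm" -> "ehm" -> "EHM" -> "EHM"
  "hke" -> "ekh" -> "kh" -> "h" -> "H" -> "H"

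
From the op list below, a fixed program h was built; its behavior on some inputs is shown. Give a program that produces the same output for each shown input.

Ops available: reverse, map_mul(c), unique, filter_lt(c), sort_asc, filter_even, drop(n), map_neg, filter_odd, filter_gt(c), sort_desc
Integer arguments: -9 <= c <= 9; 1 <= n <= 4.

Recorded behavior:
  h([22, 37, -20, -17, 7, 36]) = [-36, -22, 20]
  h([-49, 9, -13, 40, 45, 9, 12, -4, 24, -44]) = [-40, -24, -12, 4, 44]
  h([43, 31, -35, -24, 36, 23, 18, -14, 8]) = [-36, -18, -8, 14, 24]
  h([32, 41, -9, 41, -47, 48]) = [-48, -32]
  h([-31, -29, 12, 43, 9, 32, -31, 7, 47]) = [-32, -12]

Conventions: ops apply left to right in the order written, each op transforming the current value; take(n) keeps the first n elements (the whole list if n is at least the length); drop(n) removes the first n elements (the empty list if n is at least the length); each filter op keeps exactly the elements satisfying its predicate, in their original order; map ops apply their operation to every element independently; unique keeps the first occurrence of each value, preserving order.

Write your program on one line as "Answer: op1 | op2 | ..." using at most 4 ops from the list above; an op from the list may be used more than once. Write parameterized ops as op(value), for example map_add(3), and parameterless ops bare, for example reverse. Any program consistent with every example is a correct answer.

sort_asc | filter_even | map_neg | reverse

Check, running the answer program on each example:
  [22, 37, -20, -17, 7, 36] -> [-20, -17, 7, 22, 36, 37] -> [-20, 22, 36] -> [20, -22, -36] -> [-36, -22, 20]
  [-49, 9, -13, 40, 45, 9, 12, -4, 24, -44] -> [-49, -44, -13, -4, 9, 9, 12, 24, 40, 45] -> [-44, -4, 12, 24, 40] -> [44, 4, -12, -24, -40] -> [-40, -24, -12, 4, 44]
  [43, 31, -35, -24, 36, 23, 18, -14, 8] -> [-35, -24, -14, 8, 18, 23, 31, 36, 43] -> [-24, -14, 8, 18, 36] -> [24, 14, -8, -18, -36] -> [-36, -18, -8, 14, 24]
  [32, 41, -9, 41, -47, 48] -> [-47, -9, 32, 41, 41, 48] -> [32, 48] -> [-32, -48] -> [-48, -32]
  [-31, -29, 12, 43, 9, 32, -31, 7, 47] -> [-31, -31, -29, 7, 9, 12, 32, 43, 47] -> [12, 32] -> [-12, -32] -> [-32, -12]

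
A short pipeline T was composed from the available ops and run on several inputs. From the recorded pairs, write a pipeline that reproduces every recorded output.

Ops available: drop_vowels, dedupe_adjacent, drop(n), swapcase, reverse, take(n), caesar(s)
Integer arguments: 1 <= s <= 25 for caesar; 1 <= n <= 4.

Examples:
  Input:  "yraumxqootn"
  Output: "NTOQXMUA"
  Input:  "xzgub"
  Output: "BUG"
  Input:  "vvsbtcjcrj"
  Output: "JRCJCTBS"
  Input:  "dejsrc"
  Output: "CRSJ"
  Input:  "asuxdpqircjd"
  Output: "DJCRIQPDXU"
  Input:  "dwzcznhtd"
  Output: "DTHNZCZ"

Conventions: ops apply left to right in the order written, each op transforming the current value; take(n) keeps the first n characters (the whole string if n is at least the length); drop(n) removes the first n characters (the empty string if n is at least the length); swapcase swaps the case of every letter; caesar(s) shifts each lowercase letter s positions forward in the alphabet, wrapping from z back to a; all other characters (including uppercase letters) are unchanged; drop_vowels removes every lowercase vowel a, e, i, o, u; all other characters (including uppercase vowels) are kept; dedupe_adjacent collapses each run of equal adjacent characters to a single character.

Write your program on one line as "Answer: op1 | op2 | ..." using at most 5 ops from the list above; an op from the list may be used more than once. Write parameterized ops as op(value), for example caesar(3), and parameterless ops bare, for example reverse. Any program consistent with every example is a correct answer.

drop(2) | dedupe_adjacent | reverse | swapcase

Check, running the answer program on each example:
  "yraumxqootn" -> "aumxqootn" -> "aumxqotn" -> "ntoqxmua" -> "NTOQXMUA"
  "xzgub" -> "gub" -> "gub" -> "bug" -> "BUG"
  "vvsbtcjcrj" -> "sbtcjcrj" -> "sbtcjcrj" -> "jrcjctbs" -> "JRCJCTBS"
  "dejsrc" -> "jsrc" -> "jsrc" -> "crsj" -> "CRSJ"
  "asuxdpqircjd" -> "uxdpqircjd" -> "uxdpqircjd" -> "djcriqpdxu" -> "DJCRIQPDXU"
  "dwzcznhtd" -> "zcznhtd" -> "zcznhtd" -> "dthnzcz" -> "DTHNZCZ"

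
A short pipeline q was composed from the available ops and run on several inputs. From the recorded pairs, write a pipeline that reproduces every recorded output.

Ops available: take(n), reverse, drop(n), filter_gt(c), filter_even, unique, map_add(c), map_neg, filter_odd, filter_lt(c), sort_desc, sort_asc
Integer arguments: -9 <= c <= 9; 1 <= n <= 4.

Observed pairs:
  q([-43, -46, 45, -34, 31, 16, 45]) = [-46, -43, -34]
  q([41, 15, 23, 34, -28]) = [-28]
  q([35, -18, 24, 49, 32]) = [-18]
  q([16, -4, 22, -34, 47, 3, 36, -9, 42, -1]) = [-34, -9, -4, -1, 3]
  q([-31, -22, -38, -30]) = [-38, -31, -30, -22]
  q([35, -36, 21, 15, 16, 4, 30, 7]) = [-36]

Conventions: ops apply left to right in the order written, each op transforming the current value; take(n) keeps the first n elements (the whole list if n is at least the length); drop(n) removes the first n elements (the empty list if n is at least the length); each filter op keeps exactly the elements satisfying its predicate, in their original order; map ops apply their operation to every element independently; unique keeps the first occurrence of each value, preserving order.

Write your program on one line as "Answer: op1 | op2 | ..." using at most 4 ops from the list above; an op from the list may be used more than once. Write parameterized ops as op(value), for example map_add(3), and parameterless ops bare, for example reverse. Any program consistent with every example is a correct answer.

sort_desc | filter_lt(4) | reverse

Check, running the answer program on each example:
  [-43, -46, 45, -34, 31, 16, 45] -> [45, 45, 31, 16, -34, -43, -46] -> [-34, -43, -46] -> [-46, -43, -34]
  [41, 15, 23, 34, -28] -> [41, 34, 23, 15, -28] -> [-28] -> [-28]
  [35, -18, 24, 49, 32] -> [49, 35, 32, 24, -18] -> [-18] -> [-18]
  [16, -4, 22, -34, 47, 3, 36, -9, 42, -1] -> [47, 42, 36, 22, 16, 3, -1, -4, -9, -34] -> [3, -1, -4, -9, -34] -> [-34, -9, -4, -1, 3]
  [-31, -22, -38, -30] -> [-22, -30, -31, -38] -> [-22, -30, -31, -38] -> [-38, -31, -30, -22]
  [35, -36, 21, 15, 16, 4, 30, 7] -> [35, 30, 21, 16, 15, 7, 4, -36] -> [-36] -> [-36]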